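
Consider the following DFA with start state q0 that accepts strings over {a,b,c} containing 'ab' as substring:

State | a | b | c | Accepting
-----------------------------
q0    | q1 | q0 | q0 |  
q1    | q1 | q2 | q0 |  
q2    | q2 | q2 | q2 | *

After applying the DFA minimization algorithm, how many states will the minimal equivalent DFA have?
All 3 states are reachable from q0, so none can be removed as unreachable.
Table-filling: first mark every (accepting, non-accepting) pair as distinguishable (accepting: {q2}; non-accepting: {q0, q1}).
Round 1: (q0, q1) on 'b' go to q0 and q2, already distinguishable → mark.
Every pair of states is distinguishable, so the DFA is already minimal.
Equivalence classes: {q0}, {q1}, {q2} → 3 states.

Final answer: 3 states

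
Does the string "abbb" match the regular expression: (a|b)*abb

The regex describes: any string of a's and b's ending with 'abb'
No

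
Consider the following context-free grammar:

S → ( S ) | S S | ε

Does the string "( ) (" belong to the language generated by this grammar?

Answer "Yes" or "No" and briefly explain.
Each production adds parentheses only in matched pairs (S → ( S )) or none at all, so every derived string has equally many '(' and ')'. The string ( ) ( has two '(' and one ')', so it cannot be derived.

Final answer: No - no valid derivation exists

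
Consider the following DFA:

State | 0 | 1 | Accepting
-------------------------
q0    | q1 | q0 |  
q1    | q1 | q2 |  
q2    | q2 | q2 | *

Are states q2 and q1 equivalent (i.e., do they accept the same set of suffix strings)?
Try the suffix ε (the empty string).
From q2: q2 — accepting.
From q1: q1 — not accepting.
The two states disagree on this suffix, so they are not equivalent.

Final answer: No. Distinguishing string: ε (the empty string) - accepted from q2 but not from q1.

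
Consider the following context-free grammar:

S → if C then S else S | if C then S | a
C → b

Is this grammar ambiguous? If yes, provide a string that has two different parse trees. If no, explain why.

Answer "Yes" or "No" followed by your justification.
The 'dangling else' can attach to either if. Two leftmost derivations of  if b then if b then a else a:
  (1) S ⇒ if C then S else S ⇒ if b then S else S ⇒ if b then if C then S else S ⇒ if b then if b then S else S ⇒ if b then if b then a else S ⇒ if b then if b then a else a   (else belongs to the outer if)
  (2) S ⇒ if C then S ⇒ if b then S ⇒ if b then if C then S else S ⇒ if b then if b then S else S ⇒ if b then if b then a else S ⇒ if b then if b then a else a   (else belongs to the inner if)
Two distinct parse trees for the same string, so the grammar is ambiguous.

Final answer: Yes - the string 'if b then if b then a else a' has two distinct leftmost derivations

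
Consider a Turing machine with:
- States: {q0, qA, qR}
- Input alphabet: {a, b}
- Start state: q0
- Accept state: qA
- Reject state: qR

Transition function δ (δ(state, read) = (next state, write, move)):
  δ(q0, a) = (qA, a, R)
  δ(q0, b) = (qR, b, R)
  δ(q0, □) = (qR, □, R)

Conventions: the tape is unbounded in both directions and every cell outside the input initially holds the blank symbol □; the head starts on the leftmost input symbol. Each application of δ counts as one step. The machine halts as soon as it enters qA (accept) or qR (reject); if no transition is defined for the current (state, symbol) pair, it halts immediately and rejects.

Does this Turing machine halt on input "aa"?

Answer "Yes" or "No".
Step 0: [q0]aa (head at position 0)
Step 1: δ(q0, a) = (qA, a, R)  ⊢  a[qA]a (head at position 1)
The machine is in qA, so it halts and accepts.
It halts after 1 steps.

Final answer: Yes - halts after 1 steps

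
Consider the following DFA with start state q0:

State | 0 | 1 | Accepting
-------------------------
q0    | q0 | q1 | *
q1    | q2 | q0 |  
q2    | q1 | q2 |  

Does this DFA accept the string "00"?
Start in q0.
Read '0': q0 → q0
Read '0': q0 → q0
Final state q0 is accepting, so the string is accepted.

Final answer: Yes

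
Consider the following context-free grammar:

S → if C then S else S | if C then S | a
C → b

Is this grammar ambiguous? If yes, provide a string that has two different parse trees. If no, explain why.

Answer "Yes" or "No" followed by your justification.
The 'dangling else' can attach to either if. Two leftmost derivations of  if b then if b then a else a:
  (1) S ⇒ if C then S else S ⇒ if b then S else S ⇒ if b then if C then S else S ⇒ if b then if b then S else S ⇒ if b then if b then a else S ⇒ if b then if b then a else a   (else belongs to the outer if)
  (2) S ⇒ if C then S ⇒ if b then S ⇒ if b then if C then S else S ⇒ if b then if b then S else S ⇒ if b then if b then a else S ⇒ if b then if b then a else a   (else belongs to the inner if)
Two distinct parse trees for the same string, so the grammar is ambiguous.

Final answer: Yes - the string 'if b then if b then a else a' has two distinct leftmost derivations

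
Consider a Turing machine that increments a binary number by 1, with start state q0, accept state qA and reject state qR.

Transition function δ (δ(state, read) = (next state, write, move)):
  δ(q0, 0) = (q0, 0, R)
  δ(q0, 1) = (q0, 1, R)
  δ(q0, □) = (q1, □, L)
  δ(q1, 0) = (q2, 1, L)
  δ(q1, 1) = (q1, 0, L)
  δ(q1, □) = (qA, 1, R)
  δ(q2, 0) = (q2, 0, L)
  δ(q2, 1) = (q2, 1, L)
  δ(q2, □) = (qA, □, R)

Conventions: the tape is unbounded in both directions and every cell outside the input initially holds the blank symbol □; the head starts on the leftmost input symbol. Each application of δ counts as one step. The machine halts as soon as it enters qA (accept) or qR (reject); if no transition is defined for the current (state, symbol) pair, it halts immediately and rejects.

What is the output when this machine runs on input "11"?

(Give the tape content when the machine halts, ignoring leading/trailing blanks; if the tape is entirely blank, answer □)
Step 0: [q0]11 (head at position 0)
Step 1: δ(q0, 1) = (q0, 1, R)  ⊢  1[q0]1 (head at position 1)
Step 2: δ(q0, 1) = (q0, 1, R)  ⊢  11[q0]□ (head at position 2)
Step 3: δ(q0, □) = (q1, □, L)  ⊢  1[q1]1□ (head at position 1)
Step 4: δ(q1, 1) = (q1, 0, L)  ⊢  [q1]10□ (head at position 0)
Step 5: δ(q1, 1) = (q1, 0, L)  ⊢  [q1]□00□ (head at position -1)
Step 6: δ(q1, □) = (qA, 1, R)  ⊢  1[qA]00□ (head at position 0)
The machine is in qA, so it halts and accepts.
Tape content when halted (ignoring surrounding blanks): 100

Final answer: Output: 100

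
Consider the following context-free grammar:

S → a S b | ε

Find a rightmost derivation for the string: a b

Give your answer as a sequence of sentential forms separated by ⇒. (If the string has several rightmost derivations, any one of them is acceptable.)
Start with S.
Step 1: the rightmost non-terminal is S; apply S → a S b:  a S b
Step 2: the rightmost non-terminal is S; apply S → ε:  a b

Final answer: S ⇒ a S b ⇒ a b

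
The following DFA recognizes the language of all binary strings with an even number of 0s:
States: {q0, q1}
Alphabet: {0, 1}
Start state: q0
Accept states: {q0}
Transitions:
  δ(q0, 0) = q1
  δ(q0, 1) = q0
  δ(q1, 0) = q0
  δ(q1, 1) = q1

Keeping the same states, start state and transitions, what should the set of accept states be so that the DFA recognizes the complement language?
The DFA is complete (every state has a transition on every symbol), so the complement
is recognized by the same DFA with accepting and non-accepting states swapped.
Original accept states: {q0}
Complement accept states = All states - Original accept states
= {q0, q1} - {q0}
= {q1}
Complement language: strings with an ODD number of 0s

Final answer: {q1}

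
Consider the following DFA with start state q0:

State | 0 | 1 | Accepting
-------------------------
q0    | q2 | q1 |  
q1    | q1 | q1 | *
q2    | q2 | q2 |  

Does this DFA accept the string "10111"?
Start in q0.
Read '1': q0 → q1
Read '0': q1 → q1
Read '1': q1 → q1
Read '1': q1 → q1
Read '1': q1 → q1
Final state q1 is accepting, so the string is accepted.

Final answer: Yes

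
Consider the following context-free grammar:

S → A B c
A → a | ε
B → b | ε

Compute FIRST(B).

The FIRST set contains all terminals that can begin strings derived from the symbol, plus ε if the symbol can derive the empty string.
B → b contributes b; B → ε makes B nullable, contributing ε. FIRST(B) = {b, ε}.

Final answer: {b, ε}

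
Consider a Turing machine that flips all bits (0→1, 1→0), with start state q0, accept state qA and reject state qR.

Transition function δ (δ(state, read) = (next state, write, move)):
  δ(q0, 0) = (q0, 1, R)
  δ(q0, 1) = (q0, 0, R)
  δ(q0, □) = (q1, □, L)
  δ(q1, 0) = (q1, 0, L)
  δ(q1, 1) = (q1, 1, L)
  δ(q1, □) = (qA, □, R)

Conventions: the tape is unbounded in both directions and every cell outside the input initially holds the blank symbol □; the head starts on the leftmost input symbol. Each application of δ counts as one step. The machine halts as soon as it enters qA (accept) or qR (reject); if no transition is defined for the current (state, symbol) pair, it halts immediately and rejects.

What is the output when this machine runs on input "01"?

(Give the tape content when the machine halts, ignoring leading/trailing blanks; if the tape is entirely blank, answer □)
Step 0: [q0]01 (head at position 0)
Step 1: δ(q0, 0) = (q0, 1, R)  ⊢  1[q0]1 (head at position 1)
Step 2: δ(q0, 1) = (q0, 0, R)  ⊢  10[q0]□ (head at position 2)
Step 3: δ(q0, □) = (q1, □, L)  ⊢  1[q1]0□ (head at position 1)
Step 4: δ(q1, 0) = (q1, 0, L)  ⊢  [q1]10□ (head at position 0)
Step 5: δ(q1, 1) = (q1, 1, L)  ⊢  [q1]□10□ (head at position -1)
Step 6: δ(q1, □) = (qA, □, R)  ⊢  □[qA]10□ (head at position 0)
The machine is in qA, so it halts and accepts.
Tape content when halted (ignoring surrounding blanks): 10

Final answer: Output: 10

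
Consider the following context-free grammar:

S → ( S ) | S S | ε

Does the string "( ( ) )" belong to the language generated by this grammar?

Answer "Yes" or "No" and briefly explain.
A derivation exists: S ⇒ ( S ) ⇒ ( ( S ) ) ⇒ ( ( ) ) (using S → ( S ) twice, then S → ε).

Final answer: Yes - a valid derivation exists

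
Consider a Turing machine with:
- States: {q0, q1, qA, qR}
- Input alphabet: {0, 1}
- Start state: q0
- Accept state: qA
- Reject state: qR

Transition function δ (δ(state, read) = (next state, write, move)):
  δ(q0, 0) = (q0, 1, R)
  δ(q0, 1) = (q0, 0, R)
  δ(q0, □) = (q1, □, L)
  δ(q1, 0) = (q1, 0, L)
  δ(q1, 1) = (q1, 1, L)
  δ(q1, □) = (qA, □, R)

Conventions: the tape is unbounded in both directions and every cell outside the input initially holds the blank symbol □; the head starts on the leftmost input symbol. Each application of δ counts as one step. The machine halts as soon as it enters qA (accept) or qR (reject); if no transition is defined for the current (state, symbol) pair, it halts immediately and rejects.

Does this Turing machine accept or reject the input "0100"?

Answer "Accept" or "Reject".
Step 0: [q0]0100 (head at position 0)
Step 1: δ(q0, 0) = (q0, 1, R)  ⊢  1[q0]100 (head at position 1)
Step 2: δ(q0, 1) = (q0, 0, R)  ⊢  10[q0]00 (head at position 2)
Step 3: δ(q0, 0) = (q0, 1, R)  ⊢  101[q0]0 (head at position 3)
Step 4: δ(q0, 0) = (q0, 1, R)  ⊢  1011[q0]□ (head at position 4)
Step 5: δ(q0, □) = (q1, □, L)  ⊢  101[q1]1□ (head at position 3)
Step 6: δ(q1, 1) = (q1, 1, L)  ⊢  10[q1]11□ (head at position 2)
Step 7: δ(q1, 1) = (q1, 1, L)  ⊢  1[q1]011□ (head at position 1)
Step 8: δ(q1, 0) = (q1, 0, L)  ⊢  [q1]1011□ (head at position 0)
Step 9: δ(q1, 1) = (q1, 1, L)  ⊢  [q1]□1011□ (head at position -1)
Step 10: δ(q1, □) = (qA, □, R)  ⊢  □[qA]1011□ (head at position 0)
The machine is in qA, so it halts and accepts.

Final answer: Accept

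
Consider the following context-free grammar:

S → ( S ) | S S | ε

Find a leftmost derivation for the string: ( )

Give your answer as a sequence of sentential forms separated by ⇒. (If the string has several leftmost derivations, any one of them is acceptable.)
Start with S.
Step 1: the leftmost non-terminal is S; apply S → ( S ):  ( S )
Step 2: the leftmost non-terminal is S; apply S → ε:  ( )

Final answer: S ⇒ ( S ) ⇒ ( )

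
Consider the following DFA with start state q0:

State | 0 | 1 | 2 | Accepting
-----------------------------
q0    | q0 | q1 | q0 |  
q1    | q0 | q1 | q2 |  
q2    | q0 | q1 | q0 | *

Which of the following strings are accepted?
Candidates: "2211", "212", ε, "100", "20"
"2211": q0 → q0 → q0 → q1 → q1; q1 is not accepting → rejected
"212": q0 → q0 → q1 → q2; q2 is accepting → accepted
ε: q0; q0 is not accepting → rejected
"100": q0 → q1 → q0 → q0; q0 is not accepting → rejected
"20": q0 → q0 → q0; q0 is not accepting → rejected

Final answer: "212"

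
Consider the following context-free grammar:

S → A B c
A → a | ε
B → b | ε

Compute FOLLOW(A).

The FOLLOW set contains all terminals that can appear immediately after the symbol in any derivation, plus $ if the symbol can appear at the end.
A occurs in S → A B c followed by B c. Add FIRST(B) minus ε = {b}; B is nullable (B → ε), so what follows B can also follow A: the terminal c. FOLLOW(A) = {b, c}.

Final answer: {b, c}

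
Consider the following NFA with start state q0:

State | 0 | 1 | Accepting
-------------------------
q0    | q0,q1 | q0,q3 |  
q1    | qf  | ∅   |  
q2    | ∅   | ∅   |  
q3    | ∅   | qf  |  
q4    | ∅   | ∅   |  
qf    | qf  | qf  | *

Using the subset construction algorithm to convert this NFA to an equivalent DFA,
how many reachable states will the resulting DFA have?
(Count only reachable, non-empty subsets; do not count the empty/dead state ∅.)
Start subset: {q0}
{q0}: on 0 → {q0, q1}, on 1 → {q0, q3}
{q0, q1}: on 0 → {q0, q1, qf}, on 1 → {q0, q3}
{q0, q3}: on 0 → {q0, q1}, on 1 → {q0, q3, qf}
{q0, q1, qf}: on 0 → {q0, q1, qf}, on 1 → {q0, q3, qf}
{q0, q3, qf}: on 0 → {q0, q1, qf}, on 1 → {q0, q3, qf}
Reachable non-empty subsets: {q0}, {q0, q1}, {q0, q3}, {q0, q1, qf}, {q0, q3, qf} — 5 in total.

Final answer: 5 states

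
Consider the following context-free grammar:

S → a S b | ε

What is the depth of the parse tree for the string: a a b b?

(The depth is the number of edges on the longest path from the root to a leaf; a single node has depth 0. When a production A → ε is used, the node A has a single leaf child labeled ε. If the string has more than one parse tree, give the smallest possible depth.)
The only parse tree applies S → a S b 2 times (once per matching a…b pair) and then S → ε.
The S nodes sit at depths 0, 1, …, 2; the innermost S (depth 2) has the single child ε at depth 3.
The terminal leaves a, b are at depths 1..2, so the longest root-to-leaf path is S → S → … → S → ε with 3 edges.
Depth = 3.

Final answer: 3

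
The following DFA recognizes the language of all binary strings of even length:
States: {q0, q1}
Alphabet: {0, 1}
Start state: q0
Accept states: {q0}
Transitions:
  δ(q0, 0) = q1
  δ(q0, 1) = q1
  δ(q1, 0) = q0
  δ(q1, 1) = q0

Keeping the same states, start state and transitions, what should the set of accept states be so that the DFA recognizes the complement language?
The DFA is complete (every state has a transition on every symbol), so the complement
is recognized by the same DFA with accepting and non-accepting states swapped.
Original accept states: {q0}
Complement accept states = All states - Original accept states
= {q0, q1} - {q0}
= {q1}
Complement language: strings of ODD length

Final answer: {q1}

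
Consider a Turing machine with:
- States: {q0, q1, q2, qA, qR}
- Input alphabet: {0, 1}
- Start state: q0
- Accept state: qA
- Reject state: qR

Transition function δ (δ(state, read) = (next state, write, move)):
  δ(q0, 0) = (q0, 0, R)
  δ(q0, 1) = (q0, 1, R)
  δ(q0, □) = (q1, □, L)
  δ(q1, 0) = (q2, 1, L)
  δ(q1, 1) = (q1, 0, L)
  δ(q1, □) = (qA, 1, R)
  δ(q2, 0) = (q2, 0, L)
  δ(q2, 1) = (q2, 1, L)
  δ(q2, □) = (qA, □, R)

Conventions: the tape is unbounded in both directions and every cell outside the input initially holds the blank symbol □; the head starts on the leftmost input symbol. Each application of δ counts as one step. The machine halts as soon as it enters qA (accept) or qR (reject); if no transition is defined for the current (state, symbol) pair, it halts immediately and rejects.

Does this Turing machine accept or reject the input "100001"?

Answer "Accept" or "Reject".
Step 0: [q0]100001 (head at position 0)
Step 1: δ(q0, 1) = (q0, 1, R)  ⊢  1[q0]00001 (head at position 1)
Step 2: δ(q0, 0) = (q0, 0, R)  ⊢  10[q0]0001 (head at position 2)
Step 3: δ(q0, 0) = (q0, 0, R)  ⊢  100[q0]001 (head at position 3)
Step 4: δ(q0, 0) = (q0, 0, R)  ⊢  1000[q0]01 (head at position 4)
Step 5: δ(q0, 0) = (q0, 0, R)  ⊢  10000[q0]1 (head at position 5)
Step 6: δ(q0, 1) = (q0, 1, R)  ⊢  100001[q0]□ (head at position 6)
Step 7: δ(q0, □) = (q1, □, L)  ⊢  10000[q1]1□ (head at position 5)
Step 8: δ(q1, 1) = (q1, 0, L)  ⊢  1000[q1]00□ (head at position 4)
Step 9: δ(q1, 0) = (q2, 1, L)  ⊢  100[q2]010□ (head at position 3)
Step 10: δ(q2, 0) = (q2, 0, L)  ⊢  10[q2]0010□ (head at position 2)
Step 11: δ(q2, 0) = (q2, 0, L)  ⊢  1[q2]00010□ (head at position 1)
Step 12: δ(q2, 0) = (q2, 0, L)  ⊢  [q2]100010□ (head at position 0)
Step 13: δ(q2, 1) = (q2, 1, L)  ⊢  [q2]□100010□ (head at position -1)
Step 14: δ(q2, □) = (qA, □, R)  ⊢  □[qA]100010□ (head at position 0)
The machine is in qA, so it halts and accepts.

Final answer: Accept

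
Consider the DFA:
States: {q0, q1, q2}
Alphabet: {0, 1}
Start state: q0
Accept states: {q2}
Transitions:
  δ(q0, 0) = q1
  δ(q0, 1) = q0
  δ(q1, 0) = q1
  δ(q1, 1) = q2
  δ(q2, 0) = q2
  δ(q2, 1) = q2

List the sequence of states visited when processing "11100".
Starting at q0
Read '1': q0 -> q0
Read '1': q0 -> q0
Read '1': q0 -> q0
Read '0': q0 -> q1
Read '0': q1 -> q1

Final answer: q0 -> q0 -> q0 -> q0 -> q1 -> q1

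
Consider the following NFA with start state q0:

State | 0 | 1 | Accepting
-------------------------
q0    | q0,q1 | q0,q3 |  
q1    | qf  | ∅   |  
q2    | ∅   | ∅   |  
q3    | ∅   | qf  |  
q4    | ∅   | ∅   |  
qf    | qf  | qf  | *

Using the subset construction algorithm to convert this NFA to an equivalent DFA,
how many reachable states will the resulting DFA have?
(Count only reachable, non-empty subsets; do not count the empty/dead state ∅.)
Start subset: {q0}
{q0}: on 0 → {q0, q1}, on 1 → {q0, q3}
{q0, q1}: on 0 → {q0, q1, qf}, on 1 → {q0, q3}
{q0, q3}: on 0 → {q0, q1}, on 1 → {q0, q3, qf}
{q0, q1, qf}: on 0 → {q0, q1, qf}, on 1 → {q0, q3, qf}
{q0, q3, qf}: on 0 → {q0, q1, qf}, on 1 → {q0, q3, qf}
Reachable non-empty subsets: {q0}, {q0, q1}, {q0, q3}, {q0, q1, qf}, {q0, q3, qf} — 5 in total.

Final answer: 5 states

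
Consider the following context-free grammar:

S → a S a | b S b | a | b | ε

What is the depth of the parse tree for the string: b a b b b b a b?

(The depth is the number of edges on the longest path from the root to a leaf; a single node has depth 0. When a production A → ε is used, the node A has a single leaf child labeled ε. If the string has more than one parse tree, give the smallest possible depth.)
The string has even length 8, so its (unique) parse tree peels off matching outer symbols: S → b S b, S → a S a, S → b S b, S → b S b, and finally S → ε for the empty middle.
The S nodes are at depths 0..4; the ε leaf under the innermost S is at depth 5 (terminal leaves are at depths 1..4).
Depth = 5.

Final answer: 5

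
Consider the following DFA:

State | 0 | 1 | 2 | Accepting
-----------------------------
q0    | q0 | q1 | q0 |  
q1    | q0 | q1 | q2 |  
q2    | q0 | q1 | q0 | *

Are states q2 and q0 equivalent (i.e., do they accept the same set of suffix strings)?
Try the suffix ε (the empty string).
From q2: q2 — accepting.
From q0: q0 — not accepting.
The two states disagree on this suffix, so they are not equivalent.

Final answer: No. Distinguishing string: ε (the empty string) - accepted from q2 but not from q0.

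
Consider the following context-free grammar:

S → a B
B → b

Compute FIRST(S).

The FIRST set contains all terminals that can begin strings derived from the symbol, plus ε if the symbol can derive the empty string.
S has the single production S → a B, whose right-hand side begins with the terminal a. So FIRST(S) = {a}.

Final answer: {a}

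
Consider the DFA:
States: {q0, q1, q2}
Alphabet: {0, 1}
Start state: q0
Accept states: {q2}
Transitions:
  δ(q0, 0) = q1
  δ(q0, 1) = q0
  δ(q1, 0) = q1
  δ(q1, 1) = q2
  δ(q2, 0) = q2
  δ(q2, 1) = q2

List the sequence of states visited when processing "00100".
Starting at q0
Read '0': q0 -> q1
Read '0': q1 -> q1
Read '1': q1 -> q2
Read '0': q2 -> q2
Read '0': q2 -> q2

Final answer: q0 -> q1 -> q1 -> q2 -> q2 -> q2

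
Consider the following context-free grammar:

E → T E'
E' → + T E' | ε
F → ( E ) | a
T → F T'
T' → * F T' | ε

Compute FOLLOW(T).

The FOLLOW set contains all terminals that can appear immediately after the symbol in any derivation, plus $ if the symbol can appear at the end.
Useful FIRST sets: FIRST(E') = {+, ε}, FIRST(T') = {*, ε} (both E' and T' are nullable).
FOLLOW(E): E is the start symbol → $; E appears in F → ( E ) followed by ')' → FOLLOW(E) = {), $}.
FOLLOW(E'): E' appears at the right end of E → T E' and of E' → + T E', so FOLLOW(E') ⊇ FOLLOW(E) (the second occurrence adds nothing new). FOLLOW(E') = {), $}.
FOLLOW(T): in E → T E' and E' → + T E', T is followed by E': add FIRST(E') minus ε = {+}; since E' is nullable, also add FOLLOW(E) and FOLLOW(E') = {), $}. FOLLOW(T) = {+, ), $}.

Final answer: {$, ), +}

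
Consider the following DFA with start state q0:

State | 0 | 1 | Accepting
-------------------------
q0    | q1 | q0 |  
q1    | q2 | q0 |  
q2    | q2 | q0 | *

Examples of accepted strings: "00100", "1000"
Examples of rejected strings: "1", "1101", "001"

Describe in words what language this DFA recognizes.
binary strings ending with '00'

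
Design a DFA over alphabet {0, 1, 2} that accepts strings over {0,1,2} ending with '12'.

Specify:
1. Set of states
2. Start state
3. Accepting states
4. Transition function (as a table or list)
One valid DFA (any DFA recognizing the same language is acceptable):
States: {q0, q1, q2}
Start: q0
Accepting: {q2}
Transitions (accepting states marked with *):
State | 0 | 1 | 2 | Accepting
-----------------------------
q0    | q0 | q1 | q0 |  
q1    | q0 | q1 | q2 |  
q2    | q0 | q1 | q0 | *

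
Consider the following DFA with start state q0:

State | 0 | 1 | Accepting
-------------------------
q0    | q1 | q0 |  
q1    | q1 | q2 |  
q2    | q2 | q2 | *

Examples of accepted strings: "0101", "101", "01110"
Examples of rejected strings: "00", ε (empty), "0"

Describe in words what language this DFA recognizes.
binary strings containing '01' as a substring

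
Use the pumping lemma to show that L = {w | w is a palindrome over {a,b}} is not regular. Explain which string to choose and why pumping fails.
Language: L = {w | w is a palindrome over {a,b}} (strings that read the same forwards and backwards)
Step 1: Assume for contradiction that L is regular, with pumping length p.
Step 2: Choose s = a^p b a^p. Then s ∈ L (it reads the same forwards and backwards) and |s| ≥ p.
Step 3: Consider any decomposition s = xyz with |xy| ≤ p and |y| > 0. Since |xy| ≤ p and the first p symbols of s are all a's, y = a^k for some k with 1 ≤ k ≤ p.
Step 4: Pumping up (i = 2): xy²z = a^(p+k) b a^p. Its reverse is a^p b a^(p+k) ≠ a^(p+k) b a^p (the single b is no longer in the middle), so xy²z is not a palindrome and xy²z ∉ L.
This contradicts the pumping lemma, so L is not regular.

Final answer: Choose s = a^p b a^p. Since |xy| ≤ p, y = a^k with k ≥ 1. Then xy²z = a^(p+k) b a^p is not a palindrome, so ∉ L.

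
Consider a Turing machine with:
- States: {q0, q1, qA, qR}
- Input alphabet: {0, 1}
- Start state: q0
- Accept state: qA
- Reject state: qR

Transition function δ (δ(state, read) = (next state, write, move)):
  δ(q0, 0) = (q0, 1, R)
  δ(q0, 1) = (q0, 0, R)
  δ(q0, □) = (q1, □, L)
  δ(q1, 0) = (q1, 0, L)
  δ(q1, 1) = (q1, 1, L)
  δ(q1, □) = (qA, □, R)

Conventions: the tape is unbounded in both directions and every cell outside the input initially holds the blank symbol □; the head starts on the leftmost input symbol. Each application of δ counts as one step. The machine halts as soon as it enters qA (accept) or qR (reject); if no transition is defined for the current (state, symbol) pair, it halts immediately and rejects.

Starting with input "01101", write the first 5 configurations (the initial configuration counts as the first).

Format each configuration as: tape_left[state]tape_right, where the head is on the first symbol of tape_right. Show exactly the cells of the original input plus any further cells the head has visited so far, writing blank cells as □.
Step 0: [q0]01101 (head at position 0)
Step 1: δ(q0, 0) = (q0, 1, R)  ⊢  1[q0]1101 (head at position 1)
Step 2: δ(q0, 1) = (q0, 0, R)  ⊢  10[q0]101 (head at position 2)
Step 3: δ(q0, 1) = (q0, 0, R)  ⊢  100[q0]01 (head at position 3)
Step 4: δ(q0, 0) = (q0, 1, R)  ⊢  1001[q0]1 (head at position 4)

Final answer: [q0]01101 ⊢ 1[q0]1101 ⊢ 10[q0]101 ⊢ 100[q0]01 ⊢ 1001[q0]1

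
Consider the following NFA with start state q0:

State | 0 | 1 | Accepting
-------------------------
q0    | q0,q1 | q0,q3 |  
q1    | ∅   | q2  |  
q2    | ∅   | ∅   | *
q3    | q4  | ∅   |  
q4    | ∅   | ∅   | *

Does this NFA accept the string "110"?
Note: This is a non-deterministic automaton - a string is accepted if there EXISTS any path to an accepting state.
Track the set of states the NFA could be in: start {q0}
Read '1': {q0} → {q0, q3}
Read '1': {q0, q3} → {q0, q3}
Read '0': {q0, q3} → {q0, q1, q4}
Final set {q0, q1, q4} contains accepting state(s) {q4} → accepted.

Final answer: Yes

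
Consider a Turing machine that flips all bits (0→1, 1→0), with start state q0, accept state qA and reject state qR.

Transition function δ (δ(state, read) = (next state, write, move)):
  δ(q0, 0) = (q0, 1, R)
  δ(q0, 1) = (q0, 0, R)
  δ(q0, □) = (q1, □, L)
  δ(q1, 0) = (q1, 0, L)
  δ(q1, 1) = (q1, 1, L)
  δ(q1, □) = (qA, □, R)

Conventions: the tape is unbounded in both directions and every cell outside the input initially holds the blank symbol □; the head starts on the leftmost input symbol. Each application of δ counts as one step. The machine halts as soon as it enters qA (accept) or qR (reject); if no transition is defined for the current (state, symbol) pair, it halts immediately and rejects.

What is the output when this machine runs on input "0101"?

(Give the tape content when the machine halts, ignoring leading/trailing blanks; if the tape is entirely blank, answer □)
Step 0: [q0]0101 (head at position 0)
Step 1: δ(q0, 0) = (q0, 1, R)  ⊢  1[q0]101 (head at position 1)
Step 2: δ(q0, 1) = (q0, 0, R)  ⊢  10[q0]01 (head at position 2)
Step 3: δ(q0, 0) = (q0, 1, R)  ⊢  101[q0]1 (head at position 3)
Step 4: δ(q0, 1) = (q0, 0, R)  ⊢  1010[q0]□ (head at position 4)
Step 5: δ(q0, □) = (q1, □, L)  ⊢  101[q1]0□ (head at position 3)
Step 6: δ(q1, 0) = (q1, 0, L)  ⊢  10[q1]10□ (head at position 2)
Step 7: δ(q1, 1) = (q1, 1, L)  ⊢  1[q1]010□ (head at position 1)
Step 8: δ(q1, 0) = (q1, 0, L)  ⊢  [q1]1010□ (head at position 0)
Step 9: δ(q1, 1) = (q1, 1, L)  ⊢  [q1]□1010□ (head at position -1)
Step 10: δ(q1, □) = (qA, □, R)  ⊢  □[qA]1010□ (head at position 0)
The machine is in qA, so it halts and accepts.
Tape content when halted (ignoring surrounding blanks): 1010

Final answer: Output: 1010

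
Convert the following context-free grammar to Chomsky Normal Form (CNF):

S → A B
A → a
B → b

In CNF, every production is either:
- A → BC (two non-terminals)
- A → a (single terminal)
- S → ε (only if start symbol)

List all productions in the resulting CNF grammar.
The grammar has no ε-productions or unit productions to eliminate.
S → A B is already in CNF (two non-terminals) – keep it.
A → a is already in CNF (single terminal) – keep it.
B → b is already in CNF (single terminal) – keep it.
Resulting CNF grammar (3 productions): A → a; B → b; S → A B

Final answer: A → a; B → b; S → A B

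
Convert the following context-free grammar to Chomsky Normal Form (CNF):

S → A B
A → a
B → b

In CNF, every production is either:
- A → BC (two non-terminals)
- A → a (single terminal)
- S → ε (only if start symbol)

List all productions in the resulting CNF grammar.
The grammar has no ε-productions or unit productions to eliminate.
S → A B is already in CNF (two non-terminals) – keep it.
A → a is already in CNF (single terminal) – keep it.
B → b is already in CNF (single terminal) – keep it.
Resulting CNF grammar (3 productions): A → a; B → b; S → A B

Final answer: A → a; B → b; S → A B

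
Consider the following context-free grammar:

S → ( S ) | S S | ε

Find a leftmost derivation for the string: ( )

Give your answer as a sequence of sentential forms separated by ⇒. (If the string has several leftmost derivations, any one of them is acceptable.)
Start with S.
Step 1: the leftmost non-terminal is S; apply S → ( S ):  ( S )
Step 2: the leftmost non-terminal is S; apply S → ε:  ( )

Final answer: S ⇒ ( S ) ⇒ ( )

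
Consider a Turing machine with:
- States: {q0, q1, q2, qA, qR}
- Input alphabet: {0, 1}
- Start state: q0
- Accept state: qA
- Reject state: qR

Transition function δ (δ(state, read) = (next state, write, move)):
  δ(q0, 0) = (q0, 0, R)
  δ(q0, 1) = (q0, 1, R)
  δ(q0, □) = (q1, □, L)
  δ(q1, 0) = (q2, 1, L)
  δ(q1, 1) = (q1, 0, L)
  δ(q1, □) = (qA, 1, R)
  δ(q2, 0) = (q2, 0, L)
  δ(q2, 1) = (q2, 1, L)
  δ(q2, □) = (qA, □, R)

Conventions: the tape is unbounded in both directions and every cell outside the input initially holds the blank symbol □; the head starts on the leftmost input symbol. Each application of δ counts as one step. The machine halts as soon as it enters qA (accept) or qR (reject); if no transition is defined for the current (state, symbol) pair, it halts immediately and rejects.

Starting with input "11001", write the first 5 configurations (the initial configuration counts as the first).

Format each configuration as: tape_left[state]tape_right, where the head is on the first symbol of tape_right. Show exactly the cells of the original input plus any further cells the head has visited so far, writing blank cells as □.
Step 0: [q0]11001 (head at position 0)
Step 1: δ(q0, 1) = (q0, 1, R)  ⊢  1[q0]1001 (head at position 1)
Step 2: δ(q0, 1) = (q0, 1, R)  ⊢  11[q0]001 (head at position 2)
Step 3: δ(q0, 0) = (q0, 0, R)  ⊢  110[q0]01 (head at position 3)
Step 4: δ(q0, 0) = (q0, 0, R)  ⊢  1100[q0]1 (head at position 4)

Final answer: [q0]11001 ⊢ 1[q0]1001 ⊢ 11[q0]001 ⊢ 110[q0]01 ⊢ 1100[q0]1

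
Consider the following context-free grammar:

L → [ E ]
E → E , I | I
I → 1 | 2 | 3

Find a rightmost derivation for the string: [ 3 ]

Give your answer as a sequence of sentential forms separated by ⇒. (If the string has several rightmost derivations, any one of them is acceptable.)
Start with L.
Step 1: the rightmost non-terminal is L; apply L → [ E ]:  [ E ]
Step 2: the rightmost non-terminal is E; apply E → I:  [ I ]
Step 3: the rightmost non-terminal is I; apply I → 3:  [ 3 ]

Final answer: L ⇒ [ E ] ⇒ [ I ] ⇒ [ 3 ]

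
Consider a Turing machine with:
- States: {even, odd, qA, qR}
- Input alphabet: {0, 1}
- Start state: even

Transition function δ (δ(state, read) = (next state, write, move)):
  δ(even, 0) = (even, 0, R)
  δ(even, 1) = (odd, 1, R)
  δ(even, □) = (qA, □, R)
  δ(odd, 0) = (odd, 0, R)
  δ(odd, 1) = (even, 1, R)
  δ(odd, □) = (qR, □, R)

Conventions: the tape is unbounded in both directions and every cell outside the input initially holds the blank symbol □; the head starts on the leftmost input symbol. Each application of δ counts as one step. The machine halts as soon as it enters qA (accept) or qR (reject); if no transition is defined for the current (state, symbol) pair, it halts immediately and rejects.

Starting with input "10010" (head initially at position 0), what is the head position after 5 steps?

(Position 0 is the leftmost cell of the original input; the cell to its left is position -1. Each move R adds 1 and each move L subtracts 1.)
Step 0: [even]10010 (head at position 0)
Step 1: δ(even, 1) = (odd, 1, R)  ⊢  1[odd]0010 (head at position 1)
Step 2: δ(odd, 0) = (odd, 0, R)  ⊢  10[odd]010 (head at position 2)
Step 3: δ(odd, 0) = (odd, 0, R)  ⊢  100[odd]10 (head at position 3)
Step 4: δ(odd, 1) = (even, 1, R)  ⊢  1001[even]0 (head at position 4)
Step 5: δ(even, 0) = (even, 0, R)  ⊢  10010[even]□ (head at position 5)
Head position after 5 steps: 5

Final answer: Position 5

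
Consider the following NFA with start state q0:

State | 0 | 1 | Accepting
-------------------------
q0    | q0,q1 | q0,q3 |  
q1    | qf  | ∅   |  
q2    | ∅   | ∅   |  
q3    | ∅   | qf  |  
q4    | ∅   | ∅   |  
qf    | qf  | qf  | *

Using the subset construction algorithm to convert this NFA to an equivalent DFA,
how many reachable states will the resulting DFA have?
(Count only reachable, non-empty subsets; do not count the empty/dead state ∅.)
Start subset: {q0}
{q0}: on 0 → {q0, q1}, on 1 → {q0, q3}
{q0, q1}: on 0 → {q0, q1, qf}, on 1 → {q0, q3}
{q0, q3}: on 0 → {q0, q1}, on 1 → {q0, q3, qf}
{q0, q1, qf}: on 0 → {q0, q1, qf}, on 1 → {q0, q3, qf}
{q0, q3, qf}: on 0 → {q0, q1, qf}, on 1 → {q0, q3, qf}
Reachable non-empty subsets: {q0}, {q0, q1}, {q0, q3}, {q0, q1, qf}, {q0, q3, qf} — 5 in total.

Final answer: 5 states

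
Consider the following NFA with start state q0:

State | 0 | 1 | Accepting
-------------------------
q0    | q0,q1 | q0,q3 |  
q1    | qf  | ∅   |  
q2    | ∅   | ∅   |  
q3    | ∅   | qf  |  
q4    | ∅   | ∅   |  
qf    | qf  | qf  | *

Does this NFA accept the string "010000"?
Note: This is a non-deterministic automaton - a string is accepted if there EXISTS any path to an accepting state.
Track the set of states the NFA could be in: start {q0}
Read '0': {q0} → {q0, q1}
Read '1': {q0, q1} → {q0, q3}
Read '0': {q0, q3} → {q0, q1}
Read '0': {q0, q1} → {q0, q1, qf}
Read '0': {q0, q1, qf} → {q0, q1, qf}
Read '0': {q0, q1, qf} → {q0, q1, qf}
Final set {q0, q1, qf} contains accepting state(s) {qf} → accepted.

Final answer: Yes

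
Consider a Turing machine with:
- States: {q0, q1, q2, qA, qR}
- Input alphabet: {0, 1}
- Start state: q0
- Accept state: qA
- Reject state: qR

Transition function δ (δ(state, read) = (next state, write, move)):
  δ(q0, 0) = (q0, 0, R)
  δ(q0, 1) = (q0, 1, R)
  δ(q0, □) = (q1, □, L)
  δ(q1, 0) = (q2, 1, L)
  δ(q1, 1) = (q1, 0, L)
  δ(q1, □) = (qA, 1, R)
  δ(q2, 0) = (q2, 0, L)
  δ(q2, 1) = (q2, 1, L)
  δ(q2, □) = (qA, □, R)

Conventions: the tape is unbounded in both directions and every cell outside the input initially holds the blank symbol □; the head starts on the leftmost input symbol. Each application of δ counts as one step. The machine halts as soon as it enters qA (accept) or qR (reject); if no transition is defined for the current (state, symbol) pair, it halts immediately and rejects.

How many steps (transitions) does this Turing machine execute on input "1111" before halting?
Step 0: [q0]1111 (head at position 0)
Step 1: δ(q0, 1) = (q0, 1, R)  ⊢  1[q0]111 (head at position 1)
Step 2: δ(q0, 1) = (q0, 1, R)  ⊢  11[q0]11 (head at position 2)
Step 3: δ(q0, 1) = (q0, 1, R)  ⊢  111[q0]1 (head at position 3)
Step 4: δ(q0, 1) = (q0, 1, R)  ⊢  1111[q0]□ (head at position 4)
Step 5: δ(q0, □) = (q1, □, L)  ⊢  111[q1]1□ (head at position 3)
Step 6: δ(q1, 1) = (q1, 0, L)  ⊢  11[q1]10□ (head at position 2)
Step 7: δ(q1, 1) = (q1, 0, L)  ⊢  1[q1]100□ (head at position 1)
Step 8: δ(q1, 1) = (q1, 0, L)  ⊢  [q1]1000□ (head at position 0)
Step 9: δ(q1, 1) = (q1, 0, L)  ⊢  [q1]□0000□ (head at position -1)
Step 10: δ(q1, □) = (qA, 1, R)  ⊢  1[qA]0000□ (head at position 0)
The machine is in qA, so it halts and accepts.
Number of transitions executed: 10.

Final answer: 10 steps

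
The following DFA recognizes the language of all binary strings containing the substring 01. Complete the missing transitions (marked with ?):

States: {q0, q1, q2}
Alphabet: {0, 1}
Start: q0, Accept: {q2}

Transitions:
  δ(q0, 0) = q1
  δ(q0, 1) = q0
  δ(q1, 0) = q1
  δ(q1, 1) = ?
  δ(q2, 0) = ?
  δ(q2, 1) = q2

What each state remembers (consistent with the given transitions and accept states):
  q0: 01 not seen yet and the last symbol was not 0
  q1: 01 not seen yet and the last symbol was 0
  q2: the substring 01 has already been seen
Filling in the missing entries:
  δ(q1, 1): in q1 (01 not seen yet and the last symbol was 0), after reading 1 we have: the substring 01 has already been seen → q2
  δ(q2, 0): in q2 (the substring 01 has already been seen), after reading 0 we have: the substring 01 has already been seen → q2

Final answer: δ(q1, 1) = q2; δ(q2, 0) = q2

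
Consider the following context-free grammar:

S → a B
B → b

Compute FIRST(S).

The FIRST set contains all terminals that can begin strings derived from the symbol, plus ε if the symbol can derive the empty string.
S has the single production S → a B, whose right-hand side begins with the terminal a. So FIRST(S) = {a}.

Final answer: {a}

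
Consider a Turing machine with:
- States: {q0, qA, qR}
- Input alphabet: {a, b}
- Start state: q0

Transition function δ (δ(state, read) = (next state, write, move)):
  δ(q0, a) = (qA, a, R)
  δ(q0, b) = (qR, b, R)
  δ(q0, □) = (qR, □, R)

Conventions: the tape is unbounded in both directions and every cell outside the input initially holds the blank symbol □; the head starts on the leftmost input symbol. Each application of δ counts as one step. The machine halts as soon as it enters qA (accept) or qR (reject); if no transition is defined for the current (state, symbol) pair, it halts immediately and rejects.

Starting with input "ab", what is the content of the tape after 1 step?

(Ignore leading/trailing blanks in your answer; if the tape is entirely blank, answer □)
Step 0: [q0]ab (head at position 0)
Step 1: δ(q0, a) = (qA, a, R)  ⊢  a[qA]b (head at position 1)
Tape after 1 step (ignoring surrounding blanks): ab

Final answer: Tape: ab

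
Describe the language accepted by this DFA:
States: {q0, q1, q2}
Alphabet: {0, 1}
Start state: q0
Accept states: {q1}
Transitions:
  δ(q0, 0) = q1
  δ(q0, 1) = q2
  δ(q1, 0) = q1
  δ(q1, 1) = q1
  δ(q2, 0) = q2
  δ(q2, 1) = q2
Analyzing the DFA structure:
Start state: q0
Accept states: {q1}
Interpreting what each state remembers (checking against the transitions):
  q0: nothing has been read yet
  q1: the first symbol was 0
  q2: the first symbol was 1 (trap state)
  δ(q0, 0): in q0 (nothing has been read yet), after reading 0 we have: the first symbol was 0 → q1
  δ(q0, 1): in q0 (nothing has been read yet), after reading 1 we have: the first symbol was 1 (trap state) → q2
  δ(q1, 0): in q1 (the first symbol was 0), after reading 0 we have: the first symbol was 0 → q1
  δ(q1, 1): in q1 (the first symbol was 0), after reading 1 we have: the first symbol was 0 → q1
  δ(q2, 0): in q2 (the first symbol was 1 (trap state)), after reading 0 we have: the first symbol was 1 (trap state) → q2
  δ(q2, 1): in q2 (the first symbol was 1 (trap state)), after reading 1 we have: the first symbol was 1 (trap state) → q2
A string is accepted iff it ends in {q1}, i.e. the first symbol was 0.
Language: All binary strings starting with 0

Final answer: All binary strings starting with 0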